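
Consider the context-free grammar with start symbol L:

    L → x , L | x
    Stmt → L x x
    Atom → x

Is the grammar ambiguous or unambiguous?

Unambiguous

(Stmt, Atom are unreachable from L, so their rules don't affect L(L).) The reachable grammar is A → atom sep A | atom. Each atom is followed by either the separator (recurse) or end-of-string (stop) — no choice point.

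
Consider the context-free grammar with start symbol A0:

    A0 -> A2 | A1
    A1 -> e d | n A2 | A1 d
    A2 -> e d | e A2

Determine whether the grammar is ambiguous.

Witness: e d

Derivation 1: A0 ⇒ A2 ⇒ e d
Derivation 2: A0 ⇒ A1 ⇒ e d

Two distinct leftmost derivations for the same string.

Ambiguous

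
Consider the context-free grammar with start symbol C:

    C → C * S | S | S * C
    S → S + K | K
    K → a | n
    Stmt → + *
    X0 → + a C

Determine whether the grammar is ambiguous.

Witness: a * a

Derivation 1: C ⇒ C * S ⇒ S * S ⇒ K * S ⇒ a * S ⇒ a * K ⇒ a * a
Derivation 2: C ⇒ S * C ⇒ K * C ⇒ a * C ⇒ a * S ⇒ a * K ⇒ a * a

Two distinct leftmost derivations for the same string.

Ambiguous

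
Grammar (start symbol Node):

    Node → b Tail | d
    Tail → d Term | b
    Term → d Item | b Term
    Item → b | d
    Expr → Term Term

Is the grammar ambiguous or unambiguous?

Unambiguous

(Expr is unreachable from Node, so its rules don't affect L(Node).) The reachable rules are right-linear with at most one rule per (nonterminal, next-terminal) pair. Each input token forces the next rule, so parsing is deterministic.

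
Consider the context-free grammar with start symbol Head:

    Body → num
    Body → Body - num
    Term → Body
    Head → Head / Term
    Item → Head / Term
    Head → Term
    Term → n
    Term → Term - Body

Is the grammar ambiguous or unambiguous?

Ambiguous

Witness: num - num

Derivation 1: Head ⇒ Term ⇒ Body ⇒ Body - num ⇒ num - num
Derivation 2: Head ⇒ Term ⇒ Term - Body ⇒ Body - Body ⇒ num - Body ⇒ num - num

Two distinct leftmost derivations for the same string.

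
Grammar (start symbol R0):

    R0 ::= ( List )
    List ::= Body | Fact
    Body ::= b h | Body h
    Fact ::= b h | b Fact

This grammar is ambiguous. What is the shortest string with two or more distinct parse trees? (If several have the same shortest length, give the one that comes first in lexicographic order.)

( b h )

length 4: ( b h ) has 2 parse trees

Two derivations of ( b h ):
  R0 ⇒ ( List ) ⇒ ( Body ) ⇒ ( b h )
  R0 ⇒ ( List ) ⇒ ( Fact ) ⇒ ( b h )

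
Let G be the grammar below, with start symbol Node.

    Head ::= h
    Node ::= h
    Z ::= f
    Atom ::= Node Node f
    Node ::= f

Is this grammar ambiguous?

Unambiguous

Only Node is reachable from Node; ignoring the rest: Restricted to the reachable nonterminals, every rule has the form A → t or A → t B, and no two rules for the same A share a first terminal. The grammar encodes a DFA — one run per string.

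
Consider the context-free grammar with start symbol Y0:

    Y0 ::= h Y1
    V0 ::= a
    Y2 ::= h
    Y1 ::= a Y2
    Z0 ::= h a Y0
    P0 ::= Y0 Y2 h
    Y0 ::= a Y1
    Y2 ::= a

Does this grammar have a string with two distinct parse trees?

Unambiguous

Only Y0, Y1, Y2 are reachable from Y0; ignoring the rest: Restricted to the reachable nonterminals, every rule has the form A → t or A → t B, and no two rules for the same A share a first terminal. The grammar encodes a DFA — one run per string.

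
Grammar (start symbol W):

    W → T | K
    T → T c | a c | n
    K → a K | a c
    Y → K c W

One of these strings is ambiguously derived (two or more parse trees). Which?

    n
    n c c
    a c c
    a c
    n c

a c

n: 1 tree
n c c: 1 tree
a c c: 1 tree
a c: 2 trees
n c: 1 tree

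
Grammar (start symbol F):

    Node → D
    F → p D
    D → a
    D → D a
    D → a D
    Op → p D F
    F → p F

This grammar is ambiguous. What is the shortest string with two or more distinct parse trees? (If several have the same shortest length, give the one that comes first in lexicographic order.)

length 2: no string has ≥2 trees
length 3: p a a has 2 parse trees

Two derivations of p a a:
  F ⇒ p D ⇒ p D a ⇒ p a a
  F ⇒ p D ⇒ p a D ⇒ p a a

p a a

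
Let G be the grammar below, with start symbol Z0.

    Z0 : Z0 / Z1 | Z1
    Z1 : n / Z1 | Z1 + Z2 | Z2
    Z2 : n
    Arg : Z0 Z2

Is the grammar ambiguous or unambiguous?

Witness: n / n

Derivation 1: Z0 ⇒ Z0 / Z1 ⇒ Z1 / Z1 ⇒ Z2 / Z1 ⇒ n / Z1 ⇒ n / Z2 ⇒ n / n
Derivation 2: Z0 ⇒ Z1 ⇒ n / Z1 ⇒ n / Z2 ⇒ n / n

Two distinct leftmost derivations for the same string.

Ambiguous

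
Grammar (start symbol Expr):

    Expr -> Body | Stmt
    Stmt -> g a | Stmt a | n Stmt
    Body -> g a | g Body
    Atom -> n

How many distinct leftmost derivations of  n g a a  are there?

2

Parse trees for n g a a:
  [Expr [Stmt [Stmt n [Stmt g a]] a]]
  [Expr [Stmt n [Stmt [Stmt g a] a]]]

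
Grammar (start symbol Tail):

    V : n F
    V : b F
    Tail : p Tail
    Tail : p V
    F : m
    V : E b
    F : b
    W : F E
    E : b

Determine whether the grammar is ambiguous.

Ambiguous

Witness: p b b

Derivation 1: Tail ⇒ p V ⇒ p b F ⇒ p b b
Derivation 2: Tail ⇒ p V ⇒ p E b ⇒ p b b

Two distinct leftmost derivations for the same string.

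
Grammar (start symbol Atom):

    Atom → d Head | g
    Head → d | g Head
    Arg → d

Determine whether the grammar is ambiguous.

Unambiguous

(Arg is unreachable from Atom, so its rules don't affect L(Atom).) Each reachable nonterminal has at most one production per leading terminal, and all productions are right-linear; the derivation is determined token-by-token.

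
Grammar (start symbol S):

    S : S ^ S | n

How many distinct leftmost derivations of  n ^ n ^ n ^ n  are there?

Parse trees for n ^ n ^ n ^ n:
  [S [S n] ^ [S [S n] ^ [S [S n] ^ [S n]]]]
  [S [S n] ^ [S [S [S n] ^ [S n]] ^ [S n]]]
  [S [S [S n] ^ [S n]] ^ [S [S n] ^ [S n]]]
  [S [S [S n] ^ [S [S n] ^ [S n]]] ^ [S n]]
  [S [S [S [S n] ^ [S n]] ^ [S n]] ^ [S n]]

5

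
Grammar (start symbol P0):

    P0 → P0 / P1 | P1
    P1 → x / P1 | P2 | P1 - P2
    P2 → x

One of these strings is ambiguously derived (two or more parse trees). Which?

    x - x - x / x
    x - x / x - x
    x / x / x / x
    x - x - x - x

x - x - x / x: 1 tree
x - x / x - x: 1 tree
x / x / x / x: 8 trees
x - x - x - x: 1 tree

x / x / x / x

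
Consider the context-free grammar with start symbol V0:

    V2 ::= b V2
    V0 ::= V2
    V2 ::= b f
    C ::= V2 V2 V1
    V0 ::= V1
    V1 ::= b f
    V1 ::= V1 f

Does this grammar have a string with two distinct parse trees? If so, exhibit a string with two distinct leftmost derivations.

Ambiguous

Witness: b f

Derivation 1: V0 ⇒ V2 ⇒ b f
Derivation 2: V0 ⇒ V1 ⇒ b f

Two distinct leftmost derivations for the same string.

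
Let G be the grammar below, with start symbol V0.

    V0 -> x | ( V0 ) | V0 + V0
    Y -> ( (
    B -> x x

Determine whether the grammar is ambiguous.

Witness: x + x + x

Derivation 1: V0 ⇒ V0 + V0 ⇒ x + V0 ⇒ x + V0 + V0 ⇒ x + x + V0 ⇒ x + x + x
Derivation 2: V0 ⇒ V0 + V0 ⇒ V0 + V0 + V0 ⇒ x + V0 + V0 ⇒ x + x + V0 ⇒ x + x + x

Two distinct leftmost derivations for the same string.

Ambiguous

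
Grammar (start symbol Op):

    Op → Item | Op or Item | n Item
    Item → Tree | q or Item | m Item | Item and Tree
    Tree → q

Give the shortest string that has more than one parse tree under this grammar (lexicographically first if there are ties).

q or q

length 1: no string has ≥2 trees
length 2: no string has ≥2 trees
length 3: q or q has 2 parse trees

Two derivations of q or q:
  Op ⇒ Item ⇒ q or Item ⇒ q or Tree ⇒ q or q
  Op ⇒ Op or Item ⇒ Item or Item ⇒ Tree or Item ⇒ q or Item ⇒ q or Tree ⇒ q or q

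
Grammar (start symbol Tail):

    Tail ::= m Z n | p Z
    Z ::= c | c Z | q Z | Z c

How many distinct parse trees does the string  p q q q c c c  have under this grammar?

Parse trees for p q q q c c c (showing first 6 of 16):
  [Tail p [Z q [Z q [Z q [Z c [Z c [Z c]]]]]]]
  [Tail p [Z q [Z q [Z q [Z c [Z [Z c] c]]]]]]
  [Tail p [Z q [Z q [Z q [Z [Z c [Z c]] c]]]]]
  [Tail p [Z q [Z q [Z q [Z [Z [Z c] c] c]]]]]
  [Tail p [Z q [Z q [Z [Z q [Z c [Z c]]] c]]]]
  [Tail p [Z q [Z q [Z [Z q [Z [Z c] c]] c]]]]

16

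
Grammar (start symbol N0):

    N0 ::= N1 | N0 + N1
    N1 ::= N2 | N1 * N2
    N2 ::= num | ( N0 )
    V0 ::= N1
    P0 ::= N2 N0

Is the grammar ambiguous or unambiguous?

Unambiguous

Only N0, N1, N2 are reachable from N0; ignoring the rest: N0 → N0 + N1 | N1  ;  N1 → N1 * N2 | N2  — a left-associative chain with N2 at the bottom. Each string factors uniquely by precedence.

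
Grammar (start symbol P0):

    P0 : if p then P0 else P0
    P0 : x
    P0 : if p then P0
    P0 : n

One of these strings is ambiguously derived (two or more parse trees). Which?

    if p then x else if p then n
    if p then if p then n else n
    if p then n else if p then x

if p then x else if p then n: 1 tree
if p then if p then n else n: 2 trees
if p then n else if p then x: 1 tree

if p then if p then n else n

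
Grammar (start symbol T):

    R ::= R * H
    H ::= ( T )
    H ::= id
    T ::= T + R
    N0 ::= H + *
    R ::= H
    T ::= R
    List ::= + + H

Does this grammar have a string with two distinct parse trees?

(N0, List are unreachable from T, so their rules don't affect L(T).) The grammar is stratified — T handles '+' (left-recursive), R handles '*', H atoms. Each operator has a fixed associativity and precedence level, so every string has one parse.

Unambiguous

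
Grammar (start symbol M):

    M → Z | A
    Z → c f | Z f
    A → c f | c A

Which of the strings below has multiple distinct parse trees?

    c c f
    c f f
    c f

c c f: 1 tree
c f f: 1 tree
c f: 2 trees

c f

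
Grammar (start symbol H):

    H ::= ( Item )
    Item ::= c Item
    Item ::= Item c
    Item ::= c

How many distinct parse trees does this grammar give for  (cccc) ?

Parse trees for (cccc):
  [H ( [Item c [Item c [Item c [Item c]]]] )]
  [H ( [Item c [Item c [Item [Item c] c]]] )]
  [H ( [Item c [Item [Item c [Item c]] c]] )]
  [H ( [Item c [Item [Item [Item c] c] c]] )]
  [H ( [Item [Item c [Item c [Item c]]] c] )]
  [H ( [Item [Item c [Item [Item c] c]] c] )]
  [H ( [Item [Item [Item c [Item c]] c] c] )]
  [H ( [Item [Item [Item [Item c] c] c] c] )]

8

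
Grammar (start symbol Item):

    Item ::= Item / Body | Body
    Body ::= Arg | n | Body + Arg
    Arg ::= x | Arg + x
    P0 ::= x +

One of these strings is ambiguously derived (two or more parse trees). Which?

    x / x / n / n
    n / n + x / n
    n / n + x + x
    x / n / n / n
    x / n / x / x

n / n + x + x

x / x / n / n: 1 tree
n / n + x / n: 1 tree
n / n + x + x: 2 trees
x / n / n / n: 1 tree
x / n / x / x: 1 tree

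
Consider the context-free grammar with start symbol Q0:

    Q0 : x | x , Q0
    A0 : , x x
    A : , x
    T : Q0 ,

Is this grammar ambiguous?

(A0, A, T are unreachable from Q0, so their rules don't affect L(Q0).) Right-recursive list with a separator: after each atom, whether the separator follows determines the rule. One parse per string.

Unambiguous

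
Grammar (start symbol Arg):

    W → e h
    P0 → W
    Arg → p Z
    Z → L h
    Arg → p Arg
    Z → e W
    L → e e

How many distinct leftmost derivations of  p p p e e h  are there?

Parse trees for p p p e e h:
  [Arg p [Arg p [Arg p [Z [L e e] h]]]]
  [Arg p [Arg p [Arg p [Z e [W e h]]]]]

2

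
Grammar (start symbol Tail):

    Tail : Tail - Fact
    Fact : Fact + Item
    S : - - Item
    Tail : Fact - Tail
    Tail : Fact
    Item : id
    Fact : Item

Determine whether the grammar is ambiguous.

Witness: id - id

Derivation 1: Tail ⇒ Tail - Fact ⇒ Fact - Fact ⇒ Item - Fact ⇒ id - Fact ⇒ id - Item ⇒ id - id
Derivation 2: Tail ⇒ Fact - Tail ⇒ Item - Tail ⇒ id - Tail ⇒ id - Fact ⇒ id - Item ⇒ id - id

Two distinct leftmost derivations for the same string.

Ambiguous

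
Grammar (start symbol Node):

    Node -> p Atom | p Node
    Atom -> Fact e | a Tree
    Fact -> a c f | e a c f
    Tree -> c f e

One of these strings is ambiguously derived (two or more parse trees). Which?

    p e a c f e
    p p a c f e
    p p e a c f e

p e a c f e: 1 tree
p p a c f e: 2 trees
p p e a c f e: 1 tree

p p a c f e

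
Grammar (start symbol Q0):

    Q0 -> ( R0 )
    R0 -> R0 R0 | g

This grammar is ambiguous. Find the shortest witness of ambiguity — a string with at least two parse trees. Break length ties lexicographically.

( g g g )

length 3: no string has ≥2 trees
length 4: no string has ≥2 trees
length 5: ( g g g ) has 2 parse trees

Two derivations of ( g g g ):
  Q0 ⇒ ( R0 ) ⇒ ( R0 R0 ) ⇒ ( R0 R0 R0 ) ⇒ ( g R0 R0 ) ⇒ ( g g R0 ) ⇒ ( g g g )
  Q0 ⇒ ( R0 ) ⇒ ( R0 R0 ) ⇒ ( g R0 ) ⇒ ( g R0 R0 ) ⇒ ( g g R0 ) ⇒ ( g g g )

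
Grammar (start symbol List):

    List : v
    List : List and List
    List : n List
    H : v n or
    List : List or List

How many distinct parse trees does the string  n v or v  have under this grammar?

2

Parse trees for n v or v:
  [List n [List [List v] or [List v]]]
  [List [List n [List v]] or [List v]]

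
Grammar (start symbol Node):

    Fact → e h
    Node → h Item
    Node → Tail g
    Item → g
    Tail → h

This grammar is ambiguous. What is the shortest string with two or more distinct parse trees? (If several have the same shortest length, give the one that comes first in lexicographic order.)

h g

length 2: h g has 2 parse trees

Two derivations of h g:
  Node ⇒ h Item ⇒ h g
  Node ⇒ Tail g ⇒ h g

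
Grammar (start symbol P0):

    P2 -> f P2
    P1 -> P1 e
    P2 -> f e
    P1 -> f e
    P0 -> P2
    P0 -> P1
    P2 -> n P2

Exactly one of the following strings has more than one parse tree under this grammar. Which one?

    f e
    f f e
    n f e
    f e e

f e

f e: 2 trees
f f e: 1 tree
n f e: 1 tree
f e e: 1 tree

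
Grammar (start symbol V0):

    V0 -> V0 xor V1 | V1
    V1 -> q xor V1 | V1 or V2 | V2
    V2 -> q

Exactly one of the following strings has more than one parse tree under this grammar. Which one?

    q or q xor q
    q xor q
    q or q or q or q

q xor q

q or q xor q: 1 tree
q xor q: 2 trees
q or q or q or q: 1 tree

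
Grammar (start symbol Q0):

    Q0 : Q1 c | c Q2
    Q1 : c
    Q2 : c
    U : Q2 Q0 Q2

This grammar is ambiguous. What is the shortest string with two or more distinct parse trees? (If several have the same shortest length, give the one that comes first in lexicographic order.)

c c

length 2: c c has 2 parse trees

Two derivations of c c:
  Q0 ⇒ Q1 c ⇒ c c
  Q0 ⇒ c Q2 ⇒ c c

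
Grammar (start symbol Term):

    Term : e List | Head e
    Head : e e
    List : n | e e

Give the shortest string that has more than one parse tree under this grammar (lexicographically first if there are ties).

length 2: no string has ≥2 trees
length 3: e e e has 2 parse trees

Two derivations of e e e:
  Term ⇒ e List ⇒ e e e
  Term ⇒ Head e ⇒ e e e

e e e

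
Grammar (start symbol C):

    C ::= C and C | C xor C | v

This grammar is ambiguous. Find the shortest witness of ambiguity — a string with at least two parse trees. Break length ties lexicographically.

length 1: no string has ≥2 trees
length 3: no string has ≥2 trees
length 5: v and v and v has 2 parse trees

Two derivations of v and v and v:
  C ⇒ C and C ⇒ C and C and C ⇒ v and C and C ⇒ v and v and C ⇒ v and v and v
  C ⇒ C and C ⇒ v and C ⇒ v and C and C ⇒ v and v and C ⇒ v and v and v

v and v and v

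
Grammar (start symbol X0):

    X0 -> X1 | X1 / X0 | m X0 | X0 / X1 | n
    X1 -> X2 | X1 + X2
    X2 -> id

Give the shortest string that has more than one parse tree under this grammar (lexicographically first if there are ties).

length 1: no string has ≥2 trees
length 2: no string has ≥2 trees
length 3: id / id has 2 parse trees

Two derivations of id / id:
  X0 ⇒ X1 / X0 ⇒ X2 / X0 ⇒ id / X0 ⇒ id / X1 ⇒ id / X2 ⇒ id / id
  X0 ⇒ X0 / X1 ⇒ X1 / X1 ⇒ X2 / X1 ⇒ id / X1 ⇒ id / X2 ⇒ id / id

id / id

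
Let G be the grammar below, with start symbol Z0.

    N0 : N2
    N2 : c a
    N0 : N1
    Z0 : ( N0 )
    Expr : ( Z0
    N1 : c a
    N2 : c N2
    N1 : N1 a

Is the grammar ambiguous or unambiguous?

Ambiguous

Witness: ( c a )

Derivation 1: Z0 ⇒ ( N0 ) ⇒ ( N2 ) ⇒ ( c a )
Derivation 2: Z0 ⇒ ( N0 ) ⇒ ( N1 ) ⇒ ( c a )

Two distinct leftmost derivations for the same string.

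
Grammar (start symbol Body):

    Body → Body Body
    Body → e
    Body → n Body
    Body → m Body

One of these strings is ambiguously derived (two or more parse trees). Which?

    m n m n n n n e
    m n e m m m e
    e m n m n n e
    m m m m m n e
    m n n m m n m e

m n m n n n n e: 1 tree
m n e m m m e: 3 trees
e m n m n n e: 1 tree
m m m m m n e: 1 tree
m n n m m n m e: 1 tree

m n e m m m e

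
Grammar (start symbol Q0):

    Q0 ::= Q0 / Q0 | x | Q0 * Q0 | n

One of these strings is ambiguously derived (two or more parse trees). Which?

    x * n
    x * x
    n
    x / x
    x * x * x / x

x * n: 1 tree
x * x: 1 tree
n: 1 tree
x / x: 1 tree
x * x * x / x: 5 trees

x * x * x / x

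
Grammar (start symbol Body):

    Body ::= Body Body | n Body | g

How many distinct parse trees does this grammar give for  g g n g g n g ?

Parse trees for g g n g g n g (showing first 6 of 23):
  [Body [Body g] [Body [Body g] [Body [Body n [Body g]] [Body [Body g] [Body n [Body g]]]]]]
  [Body [Body g] [Body [Body g] [Body [Body [Body n [Body g]] [Body g]] [Body n [Body g]]]]]
  [Body [Body g] [Body [Body g] [Body [Body n [Body [Body g] [Body g]]] [Body n [Body g]]]]]
  [Body [Body g] [Body [Body g] [Body n [Body [Body g] [Body [Body g] [Body n [Body g]]]]]]]
  [Body [Body g] [Body [Body g] [Body n [Body [Body [Body g] [Body g]] [Body n [Body g]]]]]]
  [Body [Body g] [Body [Body [Body g] [Body n [Body g]]] [Body [Body g] [Body n [Body g]]]]]

23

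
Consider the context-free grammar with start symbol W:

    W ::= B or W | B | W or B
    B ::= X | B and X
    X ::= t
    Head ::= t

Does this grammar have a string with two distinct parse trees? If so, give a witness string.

Ambiguous

Witness: t or t

Derivation 1: W ⇒ B or W ⇒ X or W ⇒ t or W ⇒ t or B ⇒ t or X ⇒ t or t
Derivation 2: W ⇒ W or B ⇒ B or B ⇒ X or B ⇒ t or B ⇒ t or X ⇒ t or t

Two distinct leftmost derivations for the same string.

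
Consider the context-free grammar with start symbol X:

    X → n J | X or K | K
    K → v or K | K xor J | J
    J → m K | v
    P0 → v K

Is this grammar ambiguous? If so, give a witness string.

Ambiguous

Witness: v or v

Derivation 1: X ⇒ X or K ⇒ K or K ⇒ J or K ⇒ v or K ⇒ v or J ⇒ v or v
Derivation 2: X ⇒ K ⇒ v or K ⇒ v or J ⇒ v or v

Two distinct leftmost derivations for the same string.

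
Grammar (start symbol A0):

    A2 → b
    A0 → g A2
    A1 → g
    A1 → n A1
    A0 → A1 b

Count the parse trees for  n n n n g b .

1

Parse trees for n n n n g b:
  [A0 [A1 n [A1 n [A1 n [A1 n [A1 g]]]]] b]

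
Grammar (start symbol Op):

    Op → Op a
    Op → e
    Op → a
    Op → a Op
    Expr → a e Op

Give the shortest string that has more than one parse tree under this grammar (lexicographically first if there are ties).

length 1: no string has ≥2 trees
length 2: a a has 2 parse trees

Two derivations of a a:
  Op ⇒ Op a ⇒ a a
  Op ⇒ a Op ⇒ a a

a a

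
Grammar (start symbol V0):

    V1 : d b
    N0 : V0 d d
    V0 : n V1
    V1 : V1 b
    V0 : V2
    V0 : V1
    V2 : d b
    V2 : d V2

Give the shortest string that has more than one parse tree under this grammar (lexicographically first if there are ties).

d b

length 2: d b has 2 parse trees

Two derivations of d b:
  V0 ⇒ V2 ⇒ d b
  V0 ⇒ V1 ⇒ d b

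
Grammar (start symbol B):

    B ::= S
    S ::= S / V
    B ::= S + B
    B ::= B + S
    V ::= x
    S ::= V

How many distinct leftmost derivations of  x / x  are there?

1

Parse trees for x / x:
  [B [S [S [V x]] / [V x]]]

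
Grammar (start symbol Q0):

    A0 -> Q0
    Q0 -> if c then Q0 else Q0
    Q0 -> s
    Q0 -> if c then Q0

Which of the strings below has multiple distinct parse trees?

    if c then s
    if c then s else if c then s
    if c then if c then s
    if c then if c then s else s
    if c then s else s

if c then s: 1 tree
if c then s else if c then s: 1 tree
if c then if c then s: 1 tree
if c then if c then s else s: 2 trees
if c then s else s: 1 tree

if c then if c then s else s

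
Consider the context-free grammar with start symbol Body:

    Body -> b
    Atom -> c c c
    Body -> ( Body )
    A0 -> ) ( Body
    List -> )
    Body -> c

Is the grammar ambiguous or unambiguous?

Unambiguous

Only Body is reachable from Body; ignoring the rest: L(Body) is { openⁿ atom closeⁿ : n ≥ 0 }. The bracket depth fixes n, and the derivation is forced at every step.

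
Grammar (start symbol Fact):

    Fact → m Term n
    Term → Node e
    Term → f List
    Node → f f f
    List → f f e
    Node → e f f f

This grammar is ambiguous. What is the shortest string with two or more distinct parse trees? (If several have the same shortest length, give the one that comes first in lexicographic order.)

m f f f e n

length 6: m f f f e n has 2 parse trees

Two derivations of m f f f e n:
  Fact ⇒ m Term n ⇒ m Node e n ⇒ m f f f e n
  Fact ⇒ m Term n ⇒ m f List n ⇒ m f f f e n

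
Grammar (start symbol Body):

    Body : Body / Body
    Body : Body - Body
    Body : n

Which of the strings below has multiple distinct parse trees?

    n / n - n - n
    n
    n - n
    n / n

n / n - n - n

n / n - n - n: 5 trees
n: 1 tree
n - n: 1 tree
n / n: 1 tree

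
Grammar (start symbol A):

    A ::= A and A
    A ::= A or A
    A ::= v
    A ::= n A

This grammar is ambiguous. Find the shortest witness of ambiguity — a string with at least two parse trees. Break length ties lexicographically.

n v and v

length 1: no string has ≥2 trees
length 2: no string has ≥2 trees
length 3: no string has ≥2 trees
length 4: n v and v has 2 parse trees

Two derivations of n v and v:
  A ⇒ A and A ⇒ n A and A ⇒ n v and A ⇒ n v and v
  A ⇒ n A ⇒ n A and A ⇒ n v and A ⇒ n v and v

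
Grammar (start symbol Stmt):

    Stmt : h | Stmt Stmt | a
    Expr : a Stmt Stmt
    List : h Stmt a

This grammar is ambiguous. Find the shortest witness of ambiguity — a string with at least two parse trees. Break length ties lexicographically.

length 1: no string has ≥2 trees
length 2: no string has ≥2 trees
length 3: a a a has 2 parse trees

Two derivations of a a a:
  Stmt ⇒ Stmt Stmt ⇒ Stmt Stmt Stmt ⇒ a Stmt Stmt ⇒ a a Stmt ⇒ a a a
  Stmt ⇒ Stmt Stmt ⇒ a Stmt ⇒ a Stmt Stmt ⇒ a a Stmt ⇒ a a a

a a a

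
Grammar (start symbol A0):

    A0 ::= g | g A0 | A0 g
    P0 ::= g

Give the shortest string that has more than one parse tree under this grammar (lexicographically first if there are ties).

g g

length 1: no string has ≥2 trees
length 2: g g has 2 parse trees

Two derivations of g g:
  A0 ⇒ g A0 ⇒ g g
  A0 ⇒ A0 g ⇒ g g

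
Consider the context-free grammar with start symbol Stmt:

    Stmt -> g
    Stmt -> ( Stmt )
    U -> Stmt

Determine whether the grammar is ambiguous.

Unambiguous

Only Stmt is reachable from Stmt; ignoring the rest: L(Stmt) is { openⁿ atom closeⁿ : n ≥ 0 }. The bracket depth fixes n, and the derivation is forced at every step.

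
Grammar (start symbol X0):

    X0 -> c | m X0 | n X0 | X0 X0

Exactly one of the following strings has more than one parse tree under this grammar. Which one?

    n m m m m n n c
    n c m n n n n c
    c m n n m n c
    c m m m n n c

n c m n n n n c

n m m m m n n c: 1 tree
n c m n n n n c: 2 trees
c m n n m n c: 1 tree
c m m m n n c: 1 tree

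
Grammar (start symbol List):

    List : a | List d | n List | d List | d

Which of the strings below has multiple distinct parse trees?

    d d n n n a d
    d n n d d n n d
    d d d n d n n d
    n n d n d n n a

d d n n n a d: 6 trees
d n n d d n n d: 1 tree
d d d n d n n d: 1 tree
n n d n d n n a: 1 tree

d d n n n a d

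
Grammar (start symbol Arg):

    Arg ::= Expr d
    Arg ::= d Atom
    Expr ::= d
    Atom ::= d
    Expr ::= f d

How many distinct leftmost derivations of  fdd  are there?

1

Parse trees for fdd:
  [Arg [Expr f d] d]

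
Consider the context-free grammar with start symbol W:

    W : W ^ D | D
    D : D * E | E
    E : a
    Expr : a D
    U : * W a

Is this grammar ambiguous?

Only W, D, E are reachable from W; ignoring the rest: This is a standard precedence ladder (W over D over E), with each level left-recursive on its own operator ('^' at W, '*' at D). That structure is LR(1), hence unambiguous.

Unambiguous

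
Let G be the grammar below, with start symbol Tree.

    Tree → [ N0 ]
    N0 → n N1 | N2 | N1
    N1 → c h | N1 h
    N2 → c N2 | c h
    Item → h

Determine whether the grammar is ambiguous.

Witness: [ c h ]

Derivation 1: Tree ⇒ [ N0 ] ⇒ [ N2 ] ⇒ [ c h ]
Derivation 2: Tree ⇒ [ N0 ] ⇒ [ N1 ] ⇒ [ c h ]

Two distinct leftmost derivations for the same string.

Ambiguous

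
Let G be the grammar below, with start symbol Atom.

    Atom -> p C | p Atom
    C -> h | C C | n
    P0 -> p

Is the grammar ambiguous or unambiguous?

Witness: p h h h

Derivation 1: Atom ⇒ p C ⇒ p C C ⇒ p h C ⇒ p h C C ⇒ p h h C ⇒ p h h h
Derivation 2: Atom ⇒ p C ⇒ p C C ⇒ p C C C ⇒ p h C C ⇒ p h h C ⇒ p h h h

Two distinct leftmost derivations for the same string.

Ambiguous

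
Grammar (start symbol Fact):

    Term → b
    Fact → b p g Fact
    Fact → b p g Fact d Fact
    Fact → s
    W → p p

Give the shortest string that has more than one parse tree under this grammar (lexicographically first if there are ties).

b p g b p g s d s

length 1: no string has ≥2 trees
length 4: no string has ≥2 trees
length 6: no string has ≥2 trees
length 7: no string has ≥2 trees
length 9: b p g b p g s d s has 2 parse trees

Two derivations of b p g b p g s d s:
  Fact ⇒ b p g Fact ⇒ b p g b p g Fact d Fact ⇒ b p g b p g s d Fact ⇒ b p g b p g s d s
  Fact ⇒ b p g Fact d Fact ⇒ b p g b p g Fact d Fact ⇒ b p g b p g s d Fact ⇒ b p g b p g s d s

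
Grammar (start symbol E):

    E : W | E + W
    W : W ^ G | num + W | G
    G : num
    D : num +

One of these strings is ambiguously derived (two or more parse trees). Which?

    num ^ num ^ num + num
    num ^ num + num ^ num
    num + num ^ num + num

num ^ num ^ num + num: 1 tree
num ^ num + num ^ num: 1 tree
num + num ^ num + num: 3 trees

num + num ^ num + num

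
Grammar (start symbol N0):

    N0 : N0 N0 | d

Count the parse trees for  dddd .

Parse trees for dddd:
  [N0 [N0 d] [N0 [N0 d] [N0 [N0 d] [N0 d]]]]
  [N0 [N0 d] [N0 [N0 [N0 d] [N0 d]] [N0 d]]]
  [N0 [N0 [N0 d] [N0 d]] [N0 [N0 d] [N0 d]]]
  [N0 [N0 [N0 d] [N0 [N0 d] [N0 d]]] [N0 d]]
  [N0 [N0 [N0 [N0 d] [N0 d]] [N0 d]] [N0 d]]

5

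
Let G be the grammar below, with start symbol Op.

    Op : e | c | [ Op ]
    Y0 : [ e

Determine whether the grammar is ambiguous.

Unambiguous

Only Op is reachable from Op; ignoring the rest: Each string is a nest of matched brackets around a single atom. An opening bracket forces the recursive rule; an atom forces the base rule.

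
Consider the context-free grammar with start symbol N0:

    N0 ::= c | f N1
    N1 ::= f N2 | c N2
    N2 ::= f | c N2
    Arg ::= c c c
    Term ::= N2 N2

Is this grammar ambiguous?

Only N0, N1, N2 are reachable from N0; ignoring the rest: Each reachable nonterminal has at most one production per leading terminal, and all productions are right-linear; the derivation is determined token-by-token.

Unambiguous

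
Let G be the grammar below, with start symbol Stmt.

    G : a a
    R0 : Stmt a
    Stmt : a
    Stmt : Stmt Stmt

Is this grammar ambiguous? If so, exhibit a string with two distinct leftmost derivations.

Witness: a a a

Derivation 1: Stmt ⇒ Stmt Stmt ⇒ a Stmt ⇒ a Stmt Stmt ⇒ a a Stmt ⇒ a a a
Derivation 2: Stmt ⇒ Stmt Stmt ⇒ Stmt Stmt Stmt ⇒ a Stmt Stmt ⇒ a a Stmt ⇒ a a a

Two distinct leftmost derivations for the same string.

Ambiguous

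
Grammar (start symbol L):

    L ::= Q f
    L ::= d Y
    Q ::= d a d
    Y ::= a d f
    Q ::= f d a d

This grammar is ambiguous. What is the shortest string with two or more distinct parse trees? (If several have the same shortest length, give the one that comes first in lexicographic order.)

length 4: d a d f has 2 parse trees

Two derivations of d a d f:
  L ⇒ Q f ⇒ d a d f
  L ⇒ d Y ⇒ d a d f

d a d f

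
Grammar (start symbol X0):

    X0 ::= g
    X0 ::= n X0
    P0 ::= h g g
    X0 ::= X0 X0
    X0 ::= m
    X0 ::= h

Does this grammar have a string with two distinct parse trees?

Ambiguous

Witness: g g g

Derivation 1: X0 ⇒ X0 X0 ⇒ g X0 ⇒ g X0 X0 ⇒ g g X0 ⇒ g g g
Derivation 2: X0 ⇒ X0 X0 ⇒ X0 X0 X0 ⇒ g X0 X0 ⇒ g g X0 ⇒ g g g

Two distinct leftmost derivations for the same string.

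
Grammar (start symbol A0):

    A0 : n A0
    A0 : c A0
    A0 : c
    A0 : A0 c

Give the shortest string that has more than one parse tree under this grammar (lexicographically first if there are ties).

c c

length 1: no string has ≥2 trees
length 2: c c has 2 parse trees

Two derivations of c c:
  A0 ⇒ c A0 ⇒ c c
  A0 ⇒ A0 c ⇒ c c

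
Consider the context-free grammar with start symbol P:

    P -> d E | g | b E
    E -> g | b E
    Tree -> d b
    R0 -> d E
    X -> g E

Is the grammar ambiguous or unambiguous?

(Tree, R0, X are unreachable from P, so their rules don't affect L(P).) The reachable rules are right-linear with at most one rule per (nonterminal, next-terminal) pair. Each input token forces the next rule, so parsing is deterministic.

Unambiguous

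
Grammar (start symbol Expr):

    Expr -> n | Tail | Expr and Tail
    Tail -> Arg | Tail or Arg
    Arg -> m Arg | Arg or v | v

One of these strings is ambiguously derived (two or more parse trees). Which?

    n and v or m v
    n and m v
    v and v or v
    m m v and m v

v and v or v

n and v or m v: 1 tree
n and m v: 1 tree
v and v or v: 2 trees
m m v and m v: 1 tree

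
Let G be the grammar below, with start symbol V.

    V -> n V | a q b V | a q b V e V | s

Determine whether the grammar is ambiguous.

Witness: a q b a q b s e s

Derivation 1: V ⇒ a q b V ⇒ a q b a q b V e V ⇒ a q b a q b s e V ⇒ a q b a q b s e s
Derivation 2: V ⇒ a q b V e V ⇒ a q b a q b V e V ⇒ a q b a q b s e V ⇒ a q b a q b s e s

Two distinct leftmost derivations for the same string.

Ambiguous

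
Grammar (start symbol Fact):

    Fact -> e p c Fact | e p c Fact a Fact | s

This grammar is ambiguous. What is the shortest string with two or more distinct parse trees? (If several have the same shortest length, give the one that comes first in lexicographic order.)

length 1: no string has ≥2 trees
length 4: no string has ≥2 trees
length 6: no string has ≥2 trees
length 7: no string has ≥2 trees
length 9: e p c e p c s a s has 2 parse trees

Two derivations of e p c e p c s a s:
  Fact ⇒ e p c Fact ⇒ e p c e p c Fact a Fact ⇒ e p c e p c s a Fact ⇒ e p c e p c s a s
  Fact ⇒ e p c Fact a Fact ⇒ e p c e p c Fact a Fact ⇒ e p c e p c s a Fact ⇒ e p c e p c s a s

e p c e p c s a s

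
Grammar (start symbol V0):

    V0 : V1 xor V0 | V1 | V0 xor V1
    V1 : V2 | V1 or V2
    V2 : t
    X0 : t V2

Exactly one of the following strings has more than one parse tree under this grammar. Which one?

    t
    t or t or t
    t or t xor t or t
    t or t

t or t xor t or t

t: 1 tree
t or t or t: 1 tree
t or t xor t or t: 2 trees
t or t: 1 tree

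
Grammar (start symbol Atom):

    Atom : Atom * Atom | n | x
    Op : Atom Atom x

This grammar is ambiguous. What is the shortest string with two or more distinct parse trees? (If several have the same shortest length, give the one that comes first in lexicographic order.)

length 1: no string has ≥2 trees
length 3: no string has ≥2 trees
length 5: n * n * n has 2 parse trees

Two derivations of n * n * n:
  Atom ⇒ Atom * Atom ⇒ Atom * Atom * Atom ⇒ n * Atom * Atom ⇒ n * n * Atom ⇒ n * n * n
  Atom ⇒ Atom * Atom ⇒ n * Atom ⇒ n * Atom * Atom ⇒ n * n * Atom ⇒ n * n * n

n * n * n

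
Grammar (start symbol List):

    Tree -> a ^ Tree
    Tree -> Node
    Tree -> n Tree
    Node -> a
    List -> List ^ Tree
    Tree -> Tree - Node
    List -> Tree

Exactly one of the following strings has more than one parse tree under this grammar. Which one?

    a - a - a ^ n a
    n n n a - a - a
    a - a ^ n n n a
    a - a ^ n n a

n n n a - a - a

a - a - a ^ n a: 1 tree
n n n a - a - a: 10 trees
a - a ^ n n n a: 1 tree
a - a ^ n n a: 1 tree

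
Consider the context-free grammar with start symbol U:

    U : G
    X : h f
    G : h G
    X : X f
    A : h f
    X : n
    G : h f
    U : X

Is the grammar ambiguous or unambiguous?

Ambiguous

Witness: h f

Derivation 1: U ⇒ G ⇒ h f
Derivation 2: U ⇒ X ⇒ h f

Two distinct leftmost derivations for the same string.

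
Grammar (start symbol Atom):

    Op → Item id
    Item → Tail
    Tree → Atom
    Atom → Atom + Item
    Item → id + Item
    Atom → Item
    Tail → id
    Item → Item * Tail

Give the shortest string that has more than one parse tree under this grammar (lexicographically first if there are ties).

id + id

length 1: no string has ≥2 trees
length 3: id + id has 2 parse trees

Two derivations of id + id:
  Atom ⇒ Atom + Item ⇒ Item + Item ⇒ Tail + Item ⇒ id + Item ⇒ id + Tail ⇒ id + id
  Atom ⇒ Item ⇒ id + Item ⇒ id + Tail ⇒ id + id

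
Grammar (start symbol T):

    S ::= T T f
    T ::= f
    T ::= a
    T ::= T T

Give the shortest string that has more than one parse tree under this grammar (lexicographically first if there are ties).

a a a

length 1: no string has ≥2 trees
length 2: no string has ≥2 trees
length 3: a a a has 2 parse trees

Two derivations of a a a:
  T ⇒ T T ⇒ a T ⇒ a T T ⇒ a a T ⇒ a a a
  T ⇒ T T ⇒ T T T ⇒ a T T ⇒ a a T ⇒ a a a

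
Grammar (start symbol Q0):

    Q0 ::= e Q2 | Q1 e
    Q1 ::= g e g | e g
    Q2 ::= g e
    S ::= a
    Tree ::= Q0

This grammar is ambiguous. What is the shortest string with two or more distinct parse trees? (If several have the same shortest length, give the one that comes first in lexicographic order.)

length 3: e g e has 2 parse trees

Two derivations of e g e:
  Q0 ⇒ e Q2 ⇒ e g e
  Q0 ⇒ Q1 e ⇒ e g e

e g e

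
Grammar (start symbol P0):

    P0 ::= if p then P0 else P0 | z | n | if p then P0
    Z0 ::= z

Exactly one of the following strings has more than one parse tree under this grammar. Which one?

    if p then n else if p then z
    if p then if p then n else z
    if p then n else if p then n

if p then n else if p then z: 1 tree
if p then if p then n else z: 2 trees
if p then n else if p then n: 1 tree

if p then if p then n else z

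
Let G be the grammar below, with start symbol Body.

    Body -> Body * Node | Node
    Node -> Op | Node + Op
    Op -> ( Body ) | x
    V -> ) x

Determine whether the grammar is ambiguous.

Unambiguous

Only Body, Node, Op are reachable from Body; ignoring the rest: The grammar is stratified — Body handles '*' (left-recursive), Node handles '+', Op atoms. Each operator has a fixed associativity and precedence level, so every string has one parse.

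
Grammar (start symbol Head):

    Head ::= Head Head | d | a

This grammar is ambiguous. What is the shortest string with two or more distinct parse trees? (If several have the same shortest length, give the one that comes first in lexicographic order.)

a a a

length 1: no string has ≥2 trees
length 2: no string has ≥2 trees
length 3: a a a has 2 parse trees

Two derivations of a a a:
  Head ⇒ Head Head ⇒ Head Head Head ⇒ a Head Head ⇒ a a Head ⇒ a a a
  Head ⇒ Head Head ⇒ a Head ⇒ a Head Head ⇒ a a Head ⇒ a a a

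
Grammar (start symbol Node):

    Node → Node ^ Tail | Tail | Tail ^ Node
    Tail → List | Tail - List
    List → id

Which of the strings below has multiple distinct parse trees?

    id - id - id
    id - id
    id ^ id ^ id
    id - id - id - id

id ^ id ^ id

id - id - id: 1 tree
id - id: 1 tree
id ^ id ^ id: 4 trees
id - id - id - id: 1 tree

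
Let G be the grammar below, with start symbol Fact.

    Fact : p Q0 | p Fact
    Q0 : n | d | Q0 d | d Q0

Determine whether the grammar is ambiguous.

Ambiguous

Witness: p d d

Derivation 1: Fact ⇒ p Q0 ⇒ p Q0 d ⇒ p d d
Derivation 2: Fact ⇒ p Q0 ⇒ p d Q0 ⇒ p d d

Two distinct leftmost derivations for the same string.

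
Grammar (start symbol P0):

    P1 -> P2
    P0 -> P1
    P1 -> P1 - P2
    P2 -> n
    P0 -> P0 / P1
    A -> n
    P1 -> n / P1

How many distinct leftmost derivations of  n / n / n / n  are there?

Parse trees for n / n / n / n:
  [P0 [P1 n / [P1 n / [P1 n / [P1 [P2 n]]]]]]
  [P0 [P0 [P1 [P2 n]]] / [P1 n / [P1 n / [P1 [P2 n]]]]]
  [P0 [P0 [P1 n / [P1 [P2 n]]]] / [P1 n / [P1 [P2 n]]]]
  [P0 [P0 [P0 [P1 [P2 n]]] / [P1 [P2 n]]] / [P1 n / [P1 [P2 n]]]]
  [P0 [P0 [P1 n / [P1 n / [P1 [P2 n]]]]] / [P1 [P2 n]]]
  [P0 [P0 [P0 [P1 [P2 n]]] / [P1 n / [P1 [P2 n]]]] / [P1 [P2 n]]]
  [P0 [P0 [P0 [P1 n / [P1 [P2 n]]]] / [P1 [P2 n]]] / [P1 [P2 n]]]
  [P0 [P0 [P0 [P0 [P1 [P2 n]]] / [P1 [P2 n]]] / [P1 [P2 n]]] / [P1 [P2 n]]]

8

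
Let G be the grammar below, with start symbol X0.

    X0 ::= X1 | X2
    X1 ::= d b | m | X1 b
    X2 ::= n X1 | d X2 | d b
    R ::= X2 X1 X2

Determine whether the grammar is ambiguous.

Witness: d b

Derivation 1: X0 ⇒ X1 ⇒ d b
Derivation 2: X0 ⇒ X2 ⇒ d b

Two distinct leftmost derivations for the same string.

Ambiguous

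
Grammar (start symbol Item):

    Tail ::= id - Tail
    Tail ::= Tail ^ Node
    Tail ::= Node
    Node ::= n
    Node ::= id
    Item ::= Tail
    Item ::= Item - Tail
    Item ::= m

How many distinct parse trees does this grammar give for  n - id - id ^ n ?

Parse trees for n - id - id ^ n:
  [Item [Item [Tail [Node n]]] - [Tail id - [Tail [Tail [Node id]] ^ [Node n]]]]
  [Item [Item [Tail [Node n]]] - [Tail [Tail id - [Tail [Node id]]] ^ [Node n]]]
  [Item [Item [Item [Tail [Node n]]] - [Tail [Node id]]] - [Tail [Tail [Node id]] ^ [Node n]]]

3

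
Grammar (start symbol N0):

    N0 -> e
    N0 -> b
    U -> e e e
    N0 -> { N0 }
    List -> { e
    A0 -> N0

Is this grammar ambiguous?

Unambiguous

(U, List, A0 are unreachable from N0, so their rules don't affect L(N0).) Each string is a nest of matched brackets around a single atom. An opening bracket forces the recursive rule; an atom forces the base rule.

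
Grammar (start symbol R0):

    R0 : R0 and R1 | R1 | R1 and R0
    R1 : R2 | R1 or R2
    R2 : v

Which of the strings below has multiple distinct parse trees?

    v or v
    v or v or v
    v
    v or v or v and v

v or v or v and v

v or v: 1 tree
v or v or v: 1 tree
v: 1 tree
v or v or v and v: 2 trees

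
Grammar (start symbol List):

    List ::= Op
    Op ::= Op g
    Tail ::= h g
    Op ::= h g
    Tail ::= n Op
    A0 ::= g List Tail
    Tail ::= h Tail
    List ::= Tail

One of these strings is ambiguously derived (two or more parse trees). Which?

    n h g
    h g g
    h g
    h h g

h g

n h g: 1 tree
h g g: 1 tree
h g: 2 trees
h h g: 1 tree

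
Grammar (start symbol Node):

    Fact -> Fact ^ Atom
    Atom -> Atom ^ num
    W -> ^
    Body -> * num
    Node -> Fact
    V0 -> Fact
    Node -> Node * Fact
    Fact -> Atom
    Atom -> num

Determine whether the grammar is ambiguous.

Ambiguous

Witness: num ^ num

Derivation 1: Node ⇒ Fact ⇒ Fact ^ Atom ⇒ Atom ^ Atom ⇒ num ^ Atom ⇒ num ^ num
Derivation 2: Node ⇒ Fact ⇒ Atom ⇒ Atom ^ num ⇒ num ^ num

Two distinct leftmost derivations for the same string.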